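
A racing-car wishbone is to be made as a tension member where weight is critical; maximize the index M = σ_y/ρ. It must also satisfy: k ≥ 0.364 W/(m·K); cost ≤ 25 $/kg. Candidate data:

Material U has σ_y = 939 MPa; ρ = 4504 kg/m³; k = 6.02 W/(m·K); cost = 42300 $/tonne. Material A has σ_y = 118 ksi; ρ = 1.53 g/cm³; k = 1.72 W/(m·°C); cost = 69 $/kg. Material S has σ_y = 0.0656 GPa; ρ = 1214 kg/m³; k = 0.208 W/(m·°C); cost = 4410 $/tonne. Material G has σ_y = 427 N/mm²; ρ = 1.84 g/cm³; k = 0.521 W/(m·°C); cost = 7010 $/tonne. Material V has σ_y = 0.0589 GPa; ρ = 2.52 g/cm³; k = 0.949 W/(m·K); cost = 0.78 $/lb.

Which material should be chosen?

Screen on constraints: k ≥ 0.364 W/(m·K); cost ≤ 25 $/kg. Survivors: material G, material V.
After converting to SI:
  material G: σ_y = 427.0 MPa, ρ = 1840 kg/m³
  material V: σ_y = 58.90 MPa, ρ = 2520 kg/m³
  material G: M = 232 kN·m/kg
  material V: M = 23.4 kN·m/kg
The maximum is for material G.

material G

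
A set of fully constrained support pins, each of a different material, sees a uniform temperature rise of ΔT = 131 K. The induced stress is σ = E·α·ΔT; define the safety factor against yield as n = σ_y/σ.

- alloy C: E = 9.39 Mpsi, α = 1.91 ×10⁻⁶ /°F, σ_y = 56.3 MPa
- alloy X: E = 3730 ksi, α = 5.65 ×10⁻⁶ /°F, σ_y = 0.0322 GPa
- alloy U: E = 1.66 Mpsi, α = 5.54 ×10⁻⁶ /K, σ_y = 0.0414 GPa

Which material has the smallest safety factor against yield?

In consistent units (E in GPa, α in ×10⁻⁶/K, σ_y in MPa):
  alloy C: E = 64.74, α = 3.44, σ_y = 56.30 → σ = 29.2 MPa, n = 1.93
  alloy X: E = 25.72, α = 10.2, σ_y = 32.20 → σ = 34.3 MPa, n = 0.940
  alloy U: E = 11.45, α = 5.54, σ_y = 41.40 → σ = 8.31 MPa, n = 4.98
The minimum is alloy X at n = 0.940.

alloy X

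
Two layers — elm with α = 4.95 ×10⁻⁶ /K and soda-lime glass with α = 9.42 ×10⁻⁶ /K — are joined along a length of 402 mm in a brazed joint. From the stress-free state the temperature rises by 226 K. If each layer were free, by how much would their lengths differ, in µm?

406 µm

Δα = |4.95 − 9.42|×10⁻⁶/K = 4.47×10⁻⁶/K.
ΔL_mismatch = Δα·L·ΔT = 4.47×10⁻⁶ × 402.0 mm × 226.0 K = 406 µm.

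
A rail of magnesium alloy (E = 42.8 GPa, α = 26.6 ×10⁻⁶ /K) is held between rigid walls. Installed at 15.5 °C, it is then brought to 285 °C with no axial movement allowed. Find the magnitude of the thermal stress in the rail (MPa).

ΔT = 269.5 K. Constrained thermal stress σ = E·α·ΔT = 42.80×10³ MPa × 26.6×10⁻⁶ × 269.5 = 307 MPa (compressive).

307 MPa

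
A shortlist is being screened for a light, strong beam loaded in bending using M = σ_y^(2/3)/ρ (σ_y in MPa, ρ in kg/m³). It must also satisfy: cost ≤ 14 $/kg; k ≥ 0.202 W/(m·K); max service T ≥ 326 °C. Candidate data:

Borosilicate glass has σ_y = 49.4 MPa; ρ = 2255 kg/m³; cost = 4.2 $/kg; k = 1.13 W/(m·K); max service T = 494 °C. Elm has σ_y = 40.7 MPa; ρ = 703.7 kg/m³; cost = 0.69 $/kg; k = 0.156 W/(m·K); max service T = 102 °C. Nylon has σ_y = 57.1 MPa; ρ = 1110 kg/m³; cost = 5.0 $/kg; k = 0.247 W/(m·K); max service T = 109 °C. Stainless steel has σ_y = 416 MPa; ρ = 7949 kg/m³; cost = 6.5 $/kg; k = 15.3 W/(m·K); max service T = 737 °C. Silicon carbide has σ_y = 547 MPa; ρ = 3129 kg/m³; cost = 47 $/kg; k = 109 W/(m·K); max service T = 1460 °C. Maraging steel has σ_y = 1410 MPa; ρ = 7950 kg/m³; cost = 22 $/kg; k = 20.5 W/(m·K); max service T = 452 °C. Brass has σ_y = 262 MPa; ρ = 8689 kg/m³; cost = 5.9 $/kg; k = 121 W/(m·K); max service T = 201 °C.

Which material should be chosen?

stainless steel

Screen on constraints: cost ≤ 14 $/kg; k ≥ 0.202 W/(m·K); max service T ≥ 326 °C. Survivors: borosilicate glass, stainless steel.
Evaluate M for each candidate:
  stainless steel: M = 7.01×10⁻³
  borosilicate glass: M = 5.97×10⁻³
Stainless steel has the largest M.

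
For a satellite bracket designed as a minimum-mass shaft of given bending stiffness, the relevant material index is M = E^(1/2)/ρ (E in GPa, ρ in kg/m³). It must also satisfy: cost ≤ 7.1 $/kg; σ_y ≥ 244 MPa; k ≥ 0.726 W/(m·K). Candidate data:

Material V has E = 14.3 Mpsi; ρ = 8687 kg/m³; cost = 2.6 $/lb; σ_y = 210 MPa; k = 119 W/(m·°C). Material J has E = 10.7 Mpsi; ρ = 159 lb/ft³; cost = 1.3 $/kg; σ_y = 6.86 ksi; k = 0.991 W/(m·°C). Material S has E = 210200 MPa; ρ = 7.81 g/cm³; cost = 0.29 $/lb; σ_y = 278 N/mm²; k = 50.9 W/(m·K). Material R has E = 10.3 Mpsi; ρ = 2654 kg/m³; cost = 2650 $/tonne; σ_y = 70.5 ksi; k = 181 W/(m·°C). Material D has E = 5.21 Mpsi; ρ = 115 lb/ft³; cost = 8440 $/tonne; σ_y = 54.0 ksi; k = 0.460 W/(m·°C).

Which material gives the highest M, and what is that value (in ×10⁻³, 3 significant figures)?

material R, M = 3.18×10⁻³

Screen on constraints: cost ≤ 7.1 $/kg; σ_y ≥ 244 MPa; k ≥ 0.726 W/(m·K). Survivors: material S, material R.
Normalizing units and computing the index:
  material S: E = 210.2 GPa, ρ = 7810 kg/m³
  material R: E = 71.02 GPa, ρ = 2654 kg/m³
  material R: M = 3.18×10⁻³
  material S: M = 1.86×10⁻³
Material R has the largest M.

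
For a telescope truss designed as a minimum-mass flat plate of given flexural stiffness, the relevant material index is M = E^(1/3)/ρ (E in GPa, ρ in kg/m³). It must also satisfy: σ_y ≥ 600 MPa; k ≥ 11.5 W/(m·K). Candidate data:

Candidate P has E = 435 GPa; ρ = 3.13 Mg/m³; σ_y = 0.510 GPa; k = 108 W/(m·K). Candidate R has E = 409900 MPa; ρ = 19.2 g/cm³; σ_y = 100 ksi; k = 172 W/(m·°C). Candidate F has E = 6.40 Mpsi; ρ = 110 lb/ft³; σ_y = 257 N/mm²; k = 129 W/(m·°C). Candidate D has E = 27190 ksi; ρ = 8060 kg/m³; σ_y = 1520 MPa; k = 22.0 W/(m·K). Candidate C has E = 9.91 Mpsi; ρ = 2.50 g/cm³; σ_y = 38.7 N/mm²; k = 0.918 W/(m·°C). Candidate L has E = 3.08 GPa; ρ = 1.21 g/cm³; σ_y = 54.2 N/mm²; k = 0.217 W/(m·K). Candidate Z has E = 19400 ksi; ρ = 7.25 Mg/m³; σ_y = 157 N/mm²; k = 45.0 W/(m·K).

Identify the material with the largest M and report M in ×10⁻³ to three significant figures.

candidate D, M = 0.710×10⁻³

Screen on constraints: σ_y ≥ 600 MPa; k ≥ 11.5 W/(m·K). Survivors: candidate R, candidate D.
After converting to SI:
  candidate R: E = 409.9 GPa, ρ = 19200 kg/m³
  candidate D: E = 187.5 GPa, ρ = 8060 kg/m³
  candidate D: M = 0.710×10⁻³
  candidate R: M = 0.387×10⁻³
Candidate D has the largest M.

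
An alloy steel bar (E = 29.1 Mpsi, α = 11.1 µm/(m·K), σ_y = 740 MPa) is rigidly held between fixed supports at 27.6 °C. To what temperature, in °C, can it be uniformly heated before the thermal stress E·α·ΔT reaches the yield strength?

360 °C

E = 29.1 Mpsi = 200.6 GPa.
E·α·ΔT = 740.0 MPa ⇒ ΔT = 740.0 / (200.6×10³ × 11.1×10⁻⁶) = 332.3 K.
T = 27.6 + 332.3 = 359.9 °C.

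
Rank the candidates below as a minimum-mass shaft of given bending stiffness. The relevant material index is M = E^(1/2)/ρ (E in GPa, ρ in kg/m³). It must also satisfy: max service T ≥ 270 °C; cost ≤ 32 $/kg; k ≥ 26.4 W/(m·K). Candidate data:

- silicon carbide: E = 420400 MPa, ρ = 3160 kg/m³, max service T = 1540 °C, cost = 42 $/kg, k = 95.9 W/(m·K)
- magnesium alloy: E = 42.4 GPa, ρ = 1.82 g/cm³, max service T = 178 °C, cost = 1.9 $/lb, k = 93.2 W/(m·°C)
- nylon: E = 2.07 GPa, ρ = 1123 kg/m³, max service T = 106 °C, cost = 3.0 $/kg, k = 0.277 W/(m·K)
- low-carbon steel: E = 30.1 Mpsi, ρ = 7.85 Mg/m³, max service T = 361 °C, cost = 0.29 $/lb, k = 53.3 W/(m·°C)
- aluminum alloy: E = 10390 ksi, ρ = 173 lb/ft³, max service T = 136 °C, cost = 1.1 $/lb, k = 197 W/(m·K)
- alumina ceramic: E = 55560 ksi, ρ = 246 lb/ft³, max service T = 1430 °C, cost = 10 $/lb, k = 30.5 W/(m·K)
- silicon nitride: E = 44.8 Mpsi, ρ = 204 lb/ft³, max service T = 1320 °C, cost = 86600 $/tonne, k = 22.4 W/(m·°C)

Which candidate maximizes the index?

alumina ceramic

Screen on constraints: max service T ≥ 270 °C; cost ≤ 32 $/kg; k ≥ 26.4 W/(m·K). Survivors: low-carbon steel, alumina ceramic.
Convert each candidate to consistent units, then evaluate M:
  low-carbon steel: E = 207.5 GPa, ρ = 7850 kg/m³
  alumina ceramic: E = 383.1 GPa, ρ = 3941 kg/m³
  alumina ceramic: M = 4.97×10⁻³
  low-carbon steel: M = 1.84×10⁻³
Alumina ceramic ranks first.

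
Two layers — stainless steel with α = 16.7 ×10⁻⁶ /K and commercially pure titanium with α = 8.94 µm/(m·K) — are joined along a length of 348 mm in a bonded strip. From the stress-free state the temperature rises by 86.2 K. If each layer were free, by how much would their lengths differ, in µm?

Δα = |16.7 − 8.94|×10⁻⁶/K = 7.76×10⁻⁶/K.
ΔL_mismatch = Δα·L·ΔT = 7.76×10⁻⁶ × 348.0 mm × 86.2 K = 233 µm.

233 µm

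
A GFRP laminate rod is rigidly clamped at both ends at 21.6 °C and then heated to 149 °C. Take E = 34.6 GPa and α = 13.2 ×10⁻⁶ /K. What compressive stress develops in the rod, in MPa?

ΔT = 127.4 K. Constrained thermal stress σ = E·α·ΔT = 34.60×10³ MPa × 13.2×10⁻⁶ × 127.4 = 58.2 MPa (compressive).

58.2 MPa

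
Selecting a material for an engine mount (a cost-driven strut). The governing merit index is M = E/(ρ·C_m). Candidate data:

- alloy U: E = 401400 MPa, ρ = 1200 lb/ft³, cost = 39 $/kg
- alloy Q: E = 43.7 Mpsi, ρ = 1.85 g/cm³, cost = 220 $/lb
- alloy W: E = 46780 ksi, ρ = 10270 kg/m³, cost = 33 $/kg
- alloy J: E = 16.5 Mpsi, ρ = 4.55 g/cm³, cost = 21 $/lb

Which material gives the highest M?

Normalizing units and computing the index:
  alloy U: E = 401.4 GPa, ρ = 19220 kg/m³, cost = 39.00 $/kg
  alloy Q: E = 301.3 GPa, ρ = 1850 kg/m³, cost = 485.0 $/kg
  alloy W: E = 322.5 GPa, ρ = 10270 kg/m³, cost = 33.00 $/kg
  alloy J: E = 113.8 GPa, ρ = 4550 kg/m³, cost = 46.30 $/kg
  alloy W: M = 0.952 MN·m per $
  alloy J: M = 0.540 MN·m per $
  alloy U: M = 0.535 MN·m per $
  alloy Q: M = 0.336 MN·m per $
Highest index: alloy W.

alloy W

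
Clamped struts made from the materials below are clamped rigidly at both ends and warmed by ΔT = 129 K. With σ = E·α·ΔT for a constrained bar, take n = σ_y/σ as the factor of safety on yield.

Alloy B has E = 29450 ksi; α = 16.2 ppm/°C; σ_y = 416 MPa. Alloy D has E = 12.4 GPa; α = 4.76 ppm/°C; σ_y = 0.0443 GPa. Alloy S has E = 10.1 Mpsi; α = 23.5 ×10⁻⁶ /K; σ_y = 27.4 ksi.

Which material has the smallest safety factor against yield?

Converting E to GPa, α to ×10⁻⁶/K, σ_y to MPa, then σ and n for each:
  alloy B: E = 203.1, α = 16.2, σ_y = 416.0 → σ = 424 MPa, n = 0.980
  alloy D: E = 12.40, α = 4.76, σ_y = 44.30 → σ = 7.61 MPa, n = 5.82
  alloy S: E = 69.64, α = 23.5, σ_y = 188.9 → σ = 211 MPa, n = 0.895
The minimum is alloy S at n = 0.895.

alloy S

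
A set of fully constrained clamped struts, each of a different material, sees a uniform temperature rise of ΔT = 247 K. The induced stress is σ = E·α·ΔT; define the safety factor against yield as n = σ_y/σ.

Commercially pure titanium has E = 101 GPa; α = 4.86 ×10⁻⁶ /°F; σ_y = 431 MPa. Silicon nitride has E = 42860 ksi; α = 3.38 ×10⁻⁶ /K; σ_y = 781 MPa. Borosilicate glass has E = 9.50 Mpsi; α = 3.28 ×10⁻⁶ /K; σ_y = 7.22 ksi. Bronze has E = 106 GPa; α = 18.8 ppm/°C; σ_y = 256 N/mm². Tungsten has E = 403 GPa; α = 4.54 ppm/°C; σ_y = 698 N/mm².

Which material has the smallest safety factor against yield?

bronze

Converting E to GPa, α to ×10⁻⁶/K, σ_y to MPa, then σ and n for each:
  commercially pure titanium: E = 101.0, α = 8.75, σ_y = 431.0 → σ = 218 MPa, n = 1.97
  silicon nitride: E = 295.5, α = 3.38, σ_y = 781.0 → σ = 247 MPa, n = 3.17
  borosilicate glass: E = 65.50, α = 3.28, σ_y = 49.78 → σ = 53.1 MPa, n = 0.938
  bronze: E = 106.0, α = 18.8, σ_y = 256.0 → σ = 492 MPa, n = 0.520
  tungsten: E = 403.0, α = 4.54, σ_y = 698.0 → σ = 452 MPa, n = 1.54
Bronze has the lowest safety factor, n = 0.520.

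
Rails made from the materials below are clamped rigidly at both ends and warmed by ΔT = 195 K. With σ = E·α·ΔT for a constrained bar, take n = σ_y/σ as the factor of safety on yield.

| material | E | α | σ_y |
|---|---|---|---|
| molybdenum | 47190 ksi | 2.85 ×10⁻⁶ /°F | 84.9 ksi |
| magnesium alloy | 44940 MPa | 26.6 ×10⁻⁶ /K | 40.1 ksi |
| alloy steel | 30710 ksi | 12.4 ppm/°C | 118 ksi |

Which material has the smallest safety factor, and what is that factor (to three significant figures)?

magnesium alloy, n = 1.19

In consistent units (E in GPa, α in ×10⁻⁶/K, σ_y in MPa):
  molybdenum: E = 325.4, α = 5.13, σ_y = 585.4 → σ = 325 MPa, n = 1.80
  magnesium alloy: E = 44.94, α = 26.6, σ_y = 276.5 → σ = 233 MPa, n = 1.19
  alloy steel: E = 211.7, α = 12.4, σ_y = 813.6 → σ = 512 MPa, n = 1.59
Smallest n: magnesium alloy with n = 1.19.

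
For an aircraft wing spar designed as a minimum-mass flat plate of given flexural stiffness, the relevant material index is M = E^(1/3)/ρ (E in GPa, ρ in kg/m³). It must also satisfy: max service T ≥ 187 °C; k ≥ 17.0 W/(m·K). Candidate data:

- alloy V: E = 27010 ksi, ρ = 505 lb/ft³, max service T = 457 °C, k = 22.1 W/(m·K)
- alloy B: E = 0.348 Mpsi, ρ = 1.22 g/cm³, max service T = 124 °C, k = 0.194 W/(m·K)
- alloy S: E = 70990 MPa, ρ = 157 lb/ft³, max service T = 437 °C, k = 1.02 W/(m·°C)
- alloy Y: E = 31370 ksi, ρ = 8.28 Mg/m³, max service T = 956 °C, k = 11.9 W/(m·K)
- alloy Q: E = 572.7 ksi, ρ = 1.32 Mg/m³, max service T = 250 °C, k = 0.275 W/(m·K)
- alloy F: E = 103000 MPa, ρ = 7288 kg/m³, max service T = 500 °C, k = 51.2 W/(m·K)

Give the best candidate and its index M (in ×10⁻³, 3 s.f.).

Screen on constraints: max service T ≥ 187 °C; k ≥ 17.0 W/(m·K). Survivors: alloy V, alloy F.
In SI units:
  alloy V: E = 186.2 GPa, ρ = 8089 kg/m³
  alloy F: E = 103.0 GPa, ρ = 7288 kg/m³
  alloy V: M = 0.706×10⁻³
  alloy F: M = 0.643×10⁻³
Highest index: alloy V.

alloy V, M = 0.706×10⁻³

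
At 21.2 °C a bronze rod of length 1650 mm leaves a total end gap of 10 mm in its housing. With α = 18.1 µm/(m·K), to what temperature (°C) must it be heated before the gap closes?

356 °C

α·L₀·ΔT = 10.0 mm ⇒ ΔT = 10.0 / (18.1×10⁻⁶ × 1650.0) = 334.8 K.
T = 21.2 + 334.8 = 356.0 °C.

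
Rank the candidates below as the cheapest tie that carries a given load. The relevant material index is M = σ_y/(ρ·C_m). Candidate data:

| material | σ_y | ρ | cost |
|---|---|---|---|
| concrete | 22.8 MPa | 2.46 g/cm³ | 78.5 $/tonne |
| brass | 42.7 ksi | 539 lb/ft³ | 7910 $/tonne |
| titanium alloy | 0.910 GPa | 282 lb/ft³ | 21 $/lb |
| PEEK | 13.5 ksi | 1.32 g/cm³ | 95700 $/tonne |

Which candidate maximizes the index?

Normalizing units and computing the index:
  concrete: σ_y = 22.80 MPa, ρ = 2460 kg/m³, cost = 0.07850 $/kg
  brass: σ_y = 294.4 MPa, ρ = 8634 kg/m³, cost = 7.910 $/kg
  titanium alloy: σ_y = 910.0 MPa, ρ = 4517 kg/m³, cost = 46.30 $/kg
  PEEK: σ_y = 93.08 MPa, ρ = 1320 kg/m³, cost = 95.70 $/kg
  concrete: M = 118 kN·m per $
  titanium alloy: M = 4.35 kN·m per $
  brass: M = 4.31 kN·m per $
  PEEK: M = 0.737 kN·m per $
The maximum is for concrete.

concrete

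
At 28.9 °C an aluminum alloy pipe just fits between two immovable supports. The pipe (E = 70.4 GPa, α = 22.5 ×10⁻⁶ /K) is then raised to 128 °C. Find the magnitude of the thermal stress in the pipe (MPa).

157 MPa

ΔT = 99.10 K. Constrained thermal stress σ = E·α·ΔT = 70.40×10³ MPa × 22.5×10⁻⁶ × 99.10 = 157 MPa (compressive).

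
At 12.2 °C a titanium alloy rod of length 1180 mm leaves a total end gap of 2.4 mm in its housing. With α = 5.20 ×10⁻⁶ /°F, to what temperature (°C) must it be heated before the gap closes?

α = 5.20×10⁻⁶/°F × 9/5 = 9.36×10⁻⁶/K.
α·L₀·ΔT = 2.4 mm ⇒ ΔT = 2.4 / (9.36×10⁻⁶ × 1180.0) = 217.3 K.
T = 12.2 + 217.3 = 229.5 °C.

229 °C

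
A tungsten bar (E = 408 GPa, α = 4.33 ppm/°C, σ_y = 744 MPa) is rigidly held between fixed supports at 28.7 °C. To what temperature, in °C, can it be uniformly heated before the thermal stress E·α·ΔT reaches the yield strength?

450 °C

E·α·ΔT = 744.0 MPa ⇒ ΔT = 744.0 / (408.0×10³ × 4.33×10⁻⁶) = 421.1 K.
T = 28.7 + 421.1 = 449.8 °C.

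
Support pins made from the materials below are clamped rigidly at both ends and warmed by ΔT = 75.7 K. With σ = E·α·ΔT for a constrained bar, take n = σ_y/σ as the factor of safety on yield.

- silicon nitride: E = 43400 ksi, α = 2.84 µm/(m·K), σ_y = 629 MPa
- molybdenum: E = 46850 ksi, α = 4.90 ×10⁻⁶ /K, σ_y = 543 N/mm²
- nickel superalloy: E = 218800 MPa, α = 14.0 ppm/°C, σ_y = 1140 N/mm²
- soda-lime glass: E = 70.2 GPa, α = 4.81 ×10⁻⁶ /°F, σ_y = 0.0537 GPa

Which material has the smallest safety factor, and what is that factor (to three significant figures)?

In consistent units (E in GPa, α in ×10⁻⁶/K, σ_y in MPa):
  silicon nitride: E = 299.2, α = 2.84, σ_y = 629.0 → σ = 64.3 MPa, n = 9.78
  molybdenum: E = 323.0, α = 4.90, σ_y = 543.0 → σ = 120 MPa, n = 4.53
  nickel superalloy: E = 218.8, α = 14.0, σ_y = 1140 → σ = 232 MPa, n = 4.92
  soda-lime glass: E = 70.20, α = 8.66, σ_y = 53.70 → σ = 46.0 MPa, n = 1.17
Soda-lime glass has the lowest safety factor, n = 1.17.

soda-lime glass, n = 1.17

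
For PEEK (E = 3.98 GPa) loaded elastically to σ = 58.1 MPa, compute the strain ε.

0.0146

ε = σ/E = 58.1 / 3980 = 0.0146.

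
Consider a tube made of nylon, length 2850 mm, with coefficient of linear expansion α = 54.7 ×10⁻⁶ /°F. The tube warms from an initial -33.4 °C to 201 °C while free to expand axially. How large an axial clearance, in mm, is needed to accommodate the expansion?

Convert α: 54.7×10⁻⁶/°F × (9/5) = 98.5×10⁻⁶/K.
ΔT = 201 − (-33.4) = 234.4 K.
ΔL = α·L₀·ΔT = 98.5×10⁻⁶ × 2850 mm × 234.4 K = 65.8 mm.

65.8 mm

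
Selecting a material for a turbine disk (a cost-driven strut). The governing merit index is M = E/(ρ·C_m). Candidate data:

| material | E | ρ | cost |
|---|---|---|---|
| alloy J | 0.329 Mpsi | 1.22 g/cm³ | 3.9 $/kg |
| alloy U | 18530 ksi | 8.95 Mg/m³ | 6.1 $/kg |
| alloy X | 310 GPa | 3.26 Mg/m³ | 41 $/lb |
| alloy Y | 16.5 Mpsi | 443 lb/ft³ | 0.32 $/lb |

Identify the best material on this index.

alloy Y

Normalizing units and computing the index:
  alloy J: E = 2.268 GPa, ρ = 1220 kg/m³, cost = 3.900 $/kg
  alloy U: E = 127.8 GPa, ρ = 8950 kg/m³, cost = 6.100 $/kg
  alloy X: E = 310.0 GPa, ρ = 3260 kg/m³, cost = 90.39 $/kg
  alloy Y: E = 113.8 GPa, ρ = 7096 kg/m³, cost = 0.7055 $/kg
  alloy Y: M = 22.7 MN·m per $
  alloy U: M = 2.34 MN·m per $
  alloy X: M = 1.05 MN·m per $
  alloy J: M = 0.477 MN·m per $
Alloy Y ranks first.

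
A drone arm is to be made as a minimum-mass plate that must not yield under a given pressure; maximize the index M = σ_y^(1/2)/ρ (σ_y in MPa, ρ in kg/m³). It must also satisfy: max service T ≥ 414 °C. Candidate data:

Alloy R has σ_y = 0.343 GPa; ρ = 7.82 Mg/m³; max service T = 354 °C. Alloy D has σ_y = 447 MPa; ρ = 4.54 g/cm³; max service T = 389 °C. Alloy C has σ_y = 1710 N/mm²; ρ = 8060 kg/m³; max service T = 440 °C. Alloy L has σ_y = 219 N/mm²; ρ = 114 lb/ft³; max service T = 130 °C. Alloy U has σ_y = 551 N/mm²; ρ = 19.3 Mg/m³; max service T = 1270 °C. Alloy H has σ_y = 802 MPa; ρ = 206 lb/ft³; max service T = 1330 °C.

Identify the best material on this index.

alloy H

Screen on constraints: max service T ≥ 414 °C. Survivors: alloy C, alloy U, alloy H.
Normalizing units and computing the index:
  alloy C: σ_y = 1710 MPa, ρ = 8060 kg/m³
  alloy U: σ_y = 551.0 MPa, ρ = 19300 kg/m³
  alloy H: σ_y = 802.0 MPa, ρ = 3300 kg/m³
  alloy H: M = 8.58×10⁻³
  alloy C: M = 5.13×10⁻³
  alloy U: M = 1.22×10⁻³
Alloy H has the largest M.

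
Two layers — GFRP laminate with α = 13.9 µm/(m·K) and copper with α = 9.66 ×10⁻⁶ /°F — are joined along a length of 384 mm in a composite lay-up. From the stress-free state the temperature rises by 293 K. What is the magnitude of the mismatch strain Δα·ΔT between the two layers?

1.02×10⁻³

copper: α = 9.66×10⁻⁶/°F × 9/5 = 17.4×10⁻⁶/K.
Δα = |13.9 − 17.4|×10⁻⁶/K = 3.49×10⁻⁶/K.
Mismatch strain = Δα·ΔT = 3.49×10⁻⁶ × 293.0 = 1.02×10⁻³.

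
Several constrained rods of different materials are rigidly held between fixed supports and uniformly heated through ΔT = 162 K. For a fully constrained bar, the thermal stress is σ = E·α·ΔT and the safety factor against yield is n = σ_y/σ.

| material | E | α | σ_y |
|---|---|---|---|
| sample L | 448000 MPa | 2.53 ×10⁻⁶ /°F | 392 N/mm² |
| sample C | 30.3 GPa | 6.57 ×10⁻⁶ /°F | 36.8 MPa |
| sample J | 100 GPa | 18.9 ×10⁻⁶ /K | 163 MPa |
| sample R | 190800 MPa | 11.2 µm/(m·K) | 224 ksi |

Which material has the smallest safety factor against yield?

sample J

Per material, after unit conversion:
  sample L: E = 448.0, α = 4.55, σ_y = 392.0 → σ = 331 MPa, n = 1.19
  sample C: E = 30.30, α = 11.8, σ_y = 36.80 → σ = 58.0 MPa, n = 0.634
  sample J: E = 100.0, α = 18.9, σ_y = 163.0 → σ = 306 MPa, n = 0.532
  sample R: E = 190.8, α = 11.2, σ_y = 1544 → σ = 346 MPa, n = 4.46
The minimum is sample J at n = 0.532.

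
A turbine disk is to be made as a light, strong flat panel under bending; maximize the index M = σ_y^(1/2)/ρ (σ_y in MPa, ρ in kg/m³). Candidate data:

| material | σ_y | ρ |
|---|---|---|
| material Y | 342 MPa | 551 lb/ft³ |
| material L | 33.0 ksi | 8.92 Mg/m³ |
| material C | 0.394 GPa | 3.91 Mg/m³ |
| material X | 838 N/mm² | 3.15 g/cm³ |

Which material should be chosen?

In SI units:
  material Y: σ_y = 342.0 MPa, ρ = 8826 kg/m³
  material L: σ_y = 227.5 MPa, ρ = 8920 kg/m³
  material C: σ_y = 394.0 MPa, ρ = 3910 kg/m³
  material X: σ_y = 838.0 MPa, ρ = 3150 kg/m³
  material X: M = 9.19×10⁻³
  material C: M = 5.08×10⁻³
  material Y: M = 2.10×10⁻³
  material L: M = 1.69×10⁻³
Material X ranks first.

material X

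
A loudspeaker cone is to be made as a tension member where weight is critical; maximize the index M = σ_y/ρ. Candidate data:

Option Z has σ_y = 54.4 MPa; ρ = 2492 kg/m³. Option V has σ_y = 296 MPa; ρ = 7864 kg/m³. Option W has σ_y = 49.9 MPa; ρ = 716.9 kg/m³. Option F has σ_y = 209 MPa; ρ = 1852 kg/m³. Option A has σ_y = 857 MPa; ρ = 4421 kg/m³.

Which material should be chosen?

option A

Computing M directly (units already consistent):
  option A: M = 194 kN·m/kg
  option F: M = 113 kN·m/kg
  option W: M = 69.6 kN·m/kg
  option V: M = 37.6 kN·m/kg
  option Z: M = 21.8 kN·m/kg
Option A has the largest M.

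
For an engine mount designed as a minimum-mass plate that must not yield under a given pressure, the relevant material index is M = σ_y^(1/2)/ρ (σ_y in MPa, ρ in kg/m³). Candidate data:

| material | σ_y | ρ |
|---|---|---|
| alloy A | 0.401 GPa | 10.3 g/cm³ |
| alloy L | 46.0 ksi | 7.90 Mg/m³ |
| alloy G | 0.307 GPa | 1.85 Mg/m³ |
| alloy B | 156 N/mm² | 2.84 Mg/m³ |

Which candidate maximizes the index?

Normalizing units and computing the index:
  alloy A: σ_y = 401.0 MPa, ρ = 10300 kg/m³
  alloy L: σ_y = 317.2 MPa, ρ = 7900 kg/m³
  alloy G: σ_y = 307.0 MPa, ρ = 1850 kg/m³
  alloy B: σ_y = 156.0 MPa, ρ = 2840 kg/m³
  alloy G: M = 9.47×10⁻³
  alloy B: M = 4.40×10⁻³
  alloy L: M = 2.25×10⁻³
  alloy A: M = 1.94×10⁻³
Highest index: alloy G.

alloy G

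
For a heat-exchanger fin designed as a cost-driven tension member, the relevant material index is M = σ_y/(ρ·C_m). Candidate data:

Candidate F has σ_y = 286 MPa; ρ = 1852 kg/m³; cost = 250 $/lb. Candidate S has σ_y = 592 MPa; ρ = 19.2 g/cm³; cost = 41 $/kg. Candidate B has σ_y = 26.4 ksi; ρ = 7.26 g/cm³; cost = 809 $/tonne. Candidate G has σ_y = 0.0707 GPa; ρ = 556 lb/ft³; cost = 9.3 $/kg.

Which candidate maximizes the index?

Convert each candidate to consistent units, then evaluate M:
  candidate F: σ_y = 286.0 MPa, ρ = 1852 kg/m³, cost = 551.1 $/kg
  candidate S: σ_y = 592.0 MPa, ρ = 19200 kg/m³, cost = 41.00 $/kg
  candidate B: σ_y = 182.0 MPa, ρ = 7260 kg/m³, cost = 0.8090 $/kg
  candidate G: σ_y = 70.70 MPa, ρ = 8906 kg/m³, cost = 9.300 $/kg
  candidate B: M = 31.0 kN·m per $
  candidate G: M = 0.854 kN·m per $
  candidate S: M = 0.752 kN·m per $
  candidate F: M = 0.280 kN·m per $
Candidate B has the largest M.

candidate B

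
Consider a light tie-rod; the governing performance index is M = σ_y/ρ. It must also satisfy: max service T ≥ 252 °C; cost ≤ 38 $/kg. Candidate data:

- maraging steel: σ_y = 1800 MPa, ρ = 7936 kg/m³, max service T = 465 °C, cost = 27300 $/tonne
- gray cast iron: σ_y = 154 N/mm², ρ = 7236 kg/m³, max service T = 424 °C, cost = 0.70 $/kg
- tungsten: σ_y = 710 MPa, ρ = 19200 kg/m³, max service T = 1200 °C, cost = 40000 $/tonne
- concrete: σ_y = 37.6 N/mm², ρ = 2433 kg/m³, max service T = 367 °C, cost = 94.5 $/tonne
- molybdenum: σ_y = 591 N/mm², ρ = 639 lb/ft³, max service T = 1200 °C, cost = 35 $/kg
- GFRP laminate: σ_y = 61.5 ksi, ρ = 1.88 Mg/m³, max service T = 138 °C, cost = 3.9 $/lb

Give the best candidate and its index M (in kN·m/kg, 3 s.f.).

Screen on constraints: max service T ≥ 252 °C; cost ≤ 38 $/kg. Survivors: maraging steel, gray cast iron, concrete, molybdenum.
In SI units:
  maraging steel: σ_y = 1800 MPa, ρ = 7936 kg/m³
  gray cast iron: σ_y = 154.0 MPa, ρ = 7236 kg/m³
  concrete: σ_y = 37.60 MPa, ρ = 2433 kg/m³
  molybdenum: σ_y = 591.0 MPa, ρ = 10240 kg/m³
  maraging steel: M = 227 kN·m/kg
  molybdenum: M = 57.7 kN·m/kg
  gray cast iron: M = 21.3 kN·m/kg
  concrete: M = 15.5 kN·m/kg
The maximum is for maraging steel.

maraging steel, M = 227 kN·m/kg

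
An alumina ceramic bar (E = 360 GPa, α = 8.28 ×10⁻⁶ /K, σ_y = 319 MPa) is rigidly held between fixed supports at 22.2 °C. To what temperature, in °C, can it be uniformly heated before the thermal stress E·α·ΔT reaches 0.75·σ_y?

102 °C

E·α·ΔT = 239.2 MPa ⇒ ΔT = 239.2 / (360.0×10³ × 8.28×10⁻⁶) = 80.26 K.
T = 22.2 + 80.26 = 102.5 °C.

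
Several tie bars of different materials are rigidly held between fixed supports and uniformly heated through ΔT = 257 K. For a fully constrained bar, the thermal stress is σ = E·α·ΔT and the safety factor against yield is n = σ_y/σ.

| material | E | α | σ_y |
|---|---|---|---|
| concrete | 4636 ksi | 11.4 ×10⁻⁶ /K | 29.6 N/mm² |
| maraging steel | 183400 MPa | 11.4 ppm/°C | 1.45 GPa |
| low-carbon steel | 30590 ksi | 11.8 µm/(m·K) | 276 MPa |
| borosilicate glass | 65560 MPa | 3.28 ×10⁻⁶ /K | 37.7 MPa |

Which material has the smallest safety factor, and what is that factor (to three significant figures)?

concrete, n = 0.316

In consistent units (E in GPa, α in ×10⁻⁶/K, σ_y in MPa):
  concrete: E = 31.96, α = 11.4, σ_y = 29.60 → σ = 93.6 MPa, n = 0.316
  maraging steel: E = 183.4, α = 11.4, σ_y = 1450 → σ = 537 MPa, n = 2.70
  low-carbon steel: E = 210.9, α = 11.8, σ_y = 276.0 → σ = 640 MPa, n = 0.432
  borosilicate glass: E = 65.56, α = 3.28, σ_y = 37.70 → σ = 55.3 MPa, n = 0.682
Smallest n: concrete with n = 0.316.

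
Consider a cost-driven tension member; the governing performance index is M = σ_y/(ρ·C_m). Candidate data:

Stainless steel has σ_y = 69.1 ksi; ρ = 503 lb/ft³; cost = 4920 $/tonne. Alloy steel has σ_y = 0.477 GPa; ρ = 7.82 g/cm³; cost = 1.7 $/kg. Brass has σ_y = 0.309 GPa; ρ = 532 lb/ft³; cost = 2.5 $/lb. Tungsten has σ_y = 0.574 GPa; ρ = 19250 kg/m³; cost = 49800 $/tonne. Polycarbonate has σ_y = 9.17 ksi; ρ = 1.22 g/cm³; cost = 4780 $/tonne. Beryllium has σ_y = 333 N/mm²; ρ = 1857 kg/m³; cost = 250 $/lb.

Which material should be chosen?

alloy steel

Putting every candidate on a common basis:
  stainless steel: σ_y = 476.4 MPa, ρ = 8057 kg/m³, cost = 4.920 $/kg
  alloy steel: σ_y = 477.0 MPa, ρ = 7820 kg/m³, cost = 1.700 $/kg
  brass: σ_y = 309.0 MPa, ρ = 8522 kg/m³, cost = 5.511 $/kg
  tungsten: σ_y = 574.0 MPa, ρ = 19250 kg/m³, cost = 49.80 $/kg
  polycarbonate: σ_y = 63.22 MPa, ρ = 1220 kg/m³, cost = 4.780 $/kg
  beryllium: σ_y = 333.0 MPa, ρ = 1857 kg/m³, cost = 551.1 $/kg
  alloy steel: M = 35.9 kN·m per $
  stainless steel: M = 12.0 kN·m per $
  polycarbonate: M = 10.8 kN·m per $
  brass: M = 6.58 kN·m per $
  tungsten: M = 0.599 kN·m per $
  beryllium: M = 0.325 kN·m per $
Highest index: alloy steel.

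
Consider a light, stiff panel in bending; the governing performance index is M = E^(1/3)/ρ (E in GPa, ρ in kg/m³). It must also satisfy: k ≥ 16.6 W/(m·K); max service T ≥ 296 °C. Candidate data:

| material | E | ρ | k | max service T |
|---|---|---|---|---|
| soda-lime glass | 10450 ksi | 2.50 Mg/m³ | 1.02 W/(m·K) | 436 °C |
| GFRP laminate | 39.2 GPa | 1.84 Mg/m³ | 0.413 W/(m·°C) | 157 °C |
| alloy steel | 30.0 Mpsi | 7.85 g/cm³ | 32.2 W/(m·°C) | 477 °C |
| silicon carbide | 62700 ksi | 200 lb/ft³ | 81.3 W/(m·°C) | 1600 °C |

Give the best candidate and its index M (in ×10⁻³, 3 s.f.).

silicon carbide, M = 2.36×10⁻³

Screen on constraints: k ≥ 16.6 W/(m·K); max service T ≥ 296 °C. Survivors: alloy steel, silicon carbide.
Normalizing units and computing the index:
  alloy steel: E = 206.8 GPa, ρ = 7850 kg/m³
  silicon carbide: E = 432.3 GPa, ρ = 3204 kg/m³
  silicon carbide: M = 2.36×10⁻³
  alloy steel: M = 0.753×10⁻³
Highest index: silicon carbide.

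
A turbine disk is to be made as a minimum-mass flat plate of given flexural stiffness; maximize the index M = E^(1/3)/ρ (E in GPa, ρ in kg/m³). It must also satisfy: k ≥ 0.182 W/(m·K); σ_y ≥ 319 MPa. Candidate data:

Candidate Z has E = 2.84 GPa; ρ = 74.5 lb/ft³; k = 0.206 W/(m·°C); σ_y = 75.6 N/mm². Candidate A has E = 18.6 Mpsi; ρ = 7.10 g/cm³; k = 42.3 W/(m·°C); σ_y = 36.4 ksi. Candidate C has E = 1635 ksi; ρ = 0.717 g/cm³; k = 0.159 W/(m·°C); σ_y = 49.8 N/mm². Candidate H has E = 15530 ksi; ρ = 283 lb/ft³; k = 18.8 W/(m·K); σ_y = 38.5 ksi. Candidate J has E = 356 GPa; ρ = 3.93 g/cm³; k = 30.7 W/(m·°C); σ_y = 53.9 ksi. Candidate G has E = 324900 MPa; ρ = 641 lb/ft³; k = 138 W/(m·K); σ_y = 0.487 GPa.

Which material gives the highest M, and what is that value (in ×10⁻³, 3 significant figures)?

candidate J, M = 1.80×10⁻³

Screen on constraints: k ≥ 0.182 W/(m·K); σ_y ≥ 319 MPa. Survivors: candidate J, candidate G.
Putting every candidate on a common basis:
  candidate J: E = 356.0 GPa, ρ = 3930 kg/m³
  candidate G: E = 324.9 GPa, ρ = 10270 kg/m³
  candidate J: M = 1.80×10⁻³
  candidate G: M = 0.670×10⁻³
Highest index: candidate J.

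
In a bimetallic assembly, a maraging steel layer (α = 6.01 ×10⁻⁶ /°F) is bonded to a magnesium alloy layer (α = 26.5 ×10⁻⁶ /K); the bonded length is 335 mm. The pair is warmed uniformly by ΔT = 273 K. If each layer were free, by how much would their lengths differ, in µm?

maraging steel: α = 6.01×10⁻⁶/°F × 9/5 = 10.8×10⁻⁶/K.
Δα = |10.8 − 26.5|×10⁻⁶/K = 15.7×10⁻⁶/K.
ΔL_mismatch = Δα·L·ΔT = 15.7×10⁻⁶ × 335.0 mm × 273.0 K = 1430 µm.

1430 µm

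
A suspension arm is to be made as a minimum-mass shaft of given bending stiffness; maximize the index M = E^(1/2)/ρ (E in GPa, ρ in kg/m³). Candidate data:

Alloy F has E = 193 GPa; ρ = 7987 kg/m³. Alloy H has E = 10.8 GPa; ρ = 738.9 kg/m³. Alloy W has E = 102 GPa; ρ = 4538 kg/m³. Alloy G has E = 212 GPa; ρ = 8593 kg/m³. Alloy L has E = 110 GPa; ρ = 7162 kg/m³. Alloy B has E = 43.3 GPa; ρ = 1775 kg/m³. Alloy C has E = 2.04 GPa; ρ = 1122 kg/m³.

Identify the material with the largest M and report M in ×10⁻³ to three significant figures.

Computing M directly (units already consistent):
  alloy H: M = 4.45×10⁻³
  alloy B: M = 3.71×10⁻³
  alloy W: M = 2.23×10⁻³
  alloy F: M = 1.74×10⁻³
  alloy G: M = 1.69×10⁻³
  alloy L: M = 1.46×10⁻³
  alloy C: M = 1.27×10⁻³
Alloy H has the largest M.

alloy H, M = 4.45×10⁻³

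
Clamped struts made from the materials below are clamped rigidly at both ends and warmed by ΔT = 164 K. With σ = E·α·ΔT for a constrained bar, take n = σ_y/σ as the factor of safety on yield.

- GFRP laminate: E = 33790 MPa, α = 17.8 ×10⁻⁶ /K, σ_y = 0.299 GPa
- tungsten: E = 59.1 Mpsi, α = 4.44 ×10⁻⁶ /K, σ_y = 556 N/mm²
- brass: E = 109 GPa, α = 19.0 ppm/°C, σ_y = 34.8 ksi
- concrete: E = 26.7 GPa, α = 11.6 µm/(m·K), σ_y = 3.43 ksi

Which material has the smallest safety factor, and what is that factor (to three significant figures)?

concrete, n = 0.466

With everything in SI (GPa, ×10⁻⁶/K, MPa):
  GFRP laminate: E = 33.79, α = 17.8, σ_y = 299.0 → σ = 98.6 MPa, n = 3.03
  tungsten: E = 407.5, α = 4.44, σ_y = 556.0 → σ = 297 MPa, n = 1.87
  brass: E = 109.0, α = 19.0, σ_y = 239.9 → σ = 340 MPa, n = 0.706
  concrete: E = 26.70, α = 11.6, σ_y = 23.65 → σ = 50.8 MPa, n = 0.466
Concrete has the lowest safety factor, n = 0.466.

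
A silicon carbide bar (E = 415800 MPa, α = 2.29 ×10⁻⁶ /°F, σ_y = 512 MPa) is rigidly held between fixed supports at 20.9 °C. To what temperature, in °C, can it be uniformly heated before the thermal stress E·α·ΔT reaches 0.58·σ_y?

194 °C

E = 415800 MPa = 415.8 GPa.
α = 2.29×10⁻⁶/°F × 9/5 = 4.12×10⁻⁶/K.
E·α·ΔT = 297.0 MPa ⇒ ΔT = 297.0 / (415.8×10³ × 4.12×10⁻⁶) = 173.3 K.
T = 20.9 + 173.3 = 194.2 °C.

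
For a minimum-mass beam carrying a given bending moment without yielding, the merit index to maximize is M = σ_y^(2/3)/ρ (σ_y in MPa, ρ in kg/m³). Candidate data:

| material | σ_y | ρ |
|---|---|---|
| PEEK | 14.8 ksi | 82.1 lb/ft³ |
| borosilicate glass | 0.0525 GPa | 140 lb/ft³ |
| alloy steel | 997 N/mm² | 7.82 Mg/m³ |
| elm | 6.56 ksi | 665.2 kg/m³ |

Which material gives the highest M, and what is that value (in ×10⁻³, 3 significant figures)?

elm, M = 19.1×10⁻³

Convert each candidate to consistent units, then evaluate M:
  PEEK: σ_y = 102.0 MPa, ρ = 1315 kg/m³
  borosilicate glass: σ_y = 52.50 MPa, ρ = 2243 kg/m³
  alloy steel: σ_y = 997.0 MPa, ρ = 7820 kg/m³
  elm: σ_y = 45.23 MPa, ρ = 665.2 kg/m³
  elm: M = 19.1×10⁻³
  PEEK: M = 16.6×10⁻³
  alloy steel: M = 12.8×10⁻³
  borosilicate glass: M = 6.25×10⁻³
Highest index: elm.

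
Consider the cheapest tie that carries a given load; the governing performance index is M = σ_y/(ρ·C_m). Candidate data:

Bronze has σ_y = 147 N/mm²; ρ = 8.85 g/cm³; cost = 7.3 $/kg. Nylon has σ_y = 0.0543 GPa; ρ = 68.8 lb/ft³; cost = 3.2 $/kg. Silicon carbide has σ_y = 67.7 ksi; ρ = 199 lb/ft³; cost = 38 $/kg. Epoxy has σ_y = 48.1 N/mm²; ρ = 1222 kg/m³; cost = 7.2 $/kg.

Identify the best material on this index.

nylon

Putting every candidate on a common basis:
  bronze: σ_y = 147.0 MPa, ρ = 8850 kg/m³, cost = 7.300 $/kg
  nylon: σ_y = 54.30 MPa, ρ = 1102 kg/m³, cost = 3.200 $/kg
  silicon carbide: σ_y = 466.8 MPa, ρ = 3188 kg/m³, cost = 38.00 $/kg
  epoxy: σ_y = 48.10 MPa, ρ = 1222 kg/m³, cost = 7.200 $/kg
  nylon: M = 15.4 kN·m per $
  epoxy: M = 5.47 kN·m per $
  silicon carbide: M = 3.85 kN·m per $
  bronze: M = 2.28 kN·m per $
The maximum is for nylon.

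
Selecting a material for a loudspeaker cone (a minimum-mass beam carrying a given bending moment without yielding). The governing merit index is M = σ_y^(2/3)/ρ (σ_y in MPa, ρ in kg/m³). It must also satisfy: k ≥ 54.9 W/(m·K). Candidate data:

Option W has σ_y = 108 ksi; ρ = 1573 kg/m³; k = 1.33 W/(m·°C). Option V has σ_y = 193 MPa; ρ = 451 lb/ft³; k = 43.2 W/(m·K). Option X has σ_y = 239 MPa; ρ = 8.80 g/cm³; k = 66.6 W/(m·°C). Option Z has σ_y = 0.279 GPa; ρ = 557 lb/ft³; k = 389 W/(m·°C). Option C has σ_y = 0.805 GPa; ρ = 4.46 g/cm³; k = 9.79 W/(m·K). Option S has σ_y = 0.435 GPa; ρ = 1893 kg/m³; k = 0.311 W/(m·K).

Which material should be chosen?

option Z

Screen on constraints: k ≥ 54.9 W/(m·K). Survivors: option X, option Z.
Normalizing units and computing the index:
  option X: σ_y = 239.0 MPa, ρ = 8800 kg/m³
  option Z: σ_y = 279.0 MPa, ρ = 8922 kg/m³
  option Z: M = 4.79×10⁻³
  option X: M = 4.38×10⁻³
Option Z has the largest M.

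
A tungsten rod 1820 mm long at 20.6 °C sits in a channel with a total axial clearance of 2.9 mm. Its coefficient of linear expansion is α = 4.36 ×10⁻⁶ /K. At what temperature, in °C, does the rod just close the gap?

α·L₀·ΔT = 2.9 mm ⇒ ΔT = 2.9 / (4.36×10⁻⁶ × 1820.0) = 365.5 K.
T = 20.6 + 365.5 = 386.1 °C.

386 °C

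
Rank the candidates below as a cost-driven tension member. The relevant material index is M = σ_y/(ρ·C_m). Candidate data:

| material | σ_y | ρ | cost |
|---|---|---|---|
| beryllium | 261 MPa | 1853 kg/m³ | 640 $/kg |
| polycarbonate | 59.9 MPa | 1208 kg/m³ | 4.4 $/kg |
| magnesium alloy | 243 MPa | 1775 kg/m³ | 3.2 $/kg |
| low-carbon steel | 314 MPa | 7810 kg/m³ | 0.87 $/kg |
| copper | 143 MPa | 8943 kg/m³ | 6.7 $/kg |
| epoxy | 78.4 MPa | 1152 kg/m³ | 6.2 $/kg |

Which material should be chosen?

low-carbon steel

Computing M directly (units already consistent):
  low-carbon steel: M = 46.2 kN·m per $
  magnesium alloy: M = 42.8 kN·m per $
  polycarbonate: M = 11.3 kN·m per $
  epoxy: M = 11.0 kN·m per $
  copper: M = 2.39 kN·m per $
  beryllium: M = 0.220 kN·m per $
Low-carbon steel ranks first.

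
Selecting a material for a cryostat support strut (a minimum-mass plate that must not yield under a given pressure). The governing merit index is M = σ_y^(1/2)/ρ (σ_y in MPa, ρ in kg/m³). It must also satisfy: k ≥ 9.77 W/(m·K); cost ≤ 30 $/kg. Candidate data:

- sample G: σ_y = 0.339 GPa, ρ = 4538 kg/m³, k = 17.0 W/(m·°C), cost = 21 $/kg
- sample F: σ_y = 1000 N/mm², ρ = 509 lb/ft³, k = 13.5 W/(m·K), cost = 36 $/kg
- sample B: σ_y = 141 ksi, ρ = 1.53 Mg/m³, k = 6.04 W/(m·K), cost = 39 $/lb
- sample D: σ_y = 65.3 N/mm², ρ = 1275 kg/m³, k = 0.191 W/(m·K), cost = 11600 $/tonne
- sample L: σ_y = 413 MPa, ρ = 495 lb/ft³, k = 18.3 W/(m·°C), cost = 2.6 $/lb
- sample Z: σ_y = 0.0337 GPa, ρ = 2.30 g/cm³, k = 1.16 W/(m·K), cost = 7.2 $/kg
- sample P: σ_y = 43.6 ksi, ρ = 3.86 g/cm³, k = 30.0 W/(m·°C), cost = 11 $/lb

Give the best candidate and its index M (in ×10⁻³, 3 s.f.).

sample P, M = 4.49×10⁻³

Screen on constraints: k ≥ 9.77 W/(m·K); cost ≤ 30 $/kg. Survivors: sample G, sample L, sample P.
Normalizing units and computing the index:
  sample G: σ_y = 339.0 MPa, ρ = 4538 kg/m³
  sample L: σ_y = 413.0 MPa, ρ = 7929 kg/m³
  sample P: σ_y = 300.6 MPa, ρ = 3860 kg/m³
  sample P: M = 4.49×10⁻³
  sample G: M = 4.06×10⁻³
  sample L: M = 2.56×10⁻³
Sample P has the largest M.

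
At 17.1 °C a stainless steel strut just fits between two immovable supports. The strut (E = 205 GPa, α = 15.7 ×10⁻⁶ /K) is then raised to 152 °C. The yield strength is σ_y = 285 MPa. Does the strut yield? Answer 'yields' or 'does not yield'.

yields

ΔT = 134.9 K. Constrained thermal stress σ = E·α·ΔT = 205.0×10³ MPa × 15.7×10⁻⁶ × 134.9 = 434 MPa (compressive).
Compare to σ_y = 285 MPa: σ ≥ σ_y, so it yields.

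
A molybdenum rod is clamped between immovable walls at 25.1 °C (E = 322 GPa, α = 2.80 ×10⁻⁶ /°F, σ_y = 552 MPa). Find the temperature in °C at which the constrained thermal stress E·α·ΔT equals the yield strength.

α = 2.80×10⁻⁶/°F × 9/5 = 5.04×10⁻⁶/K.
E·α·ΔT = 552.0 MPa ⇒ ΔT = 552.0 / (322.0×10³ × 5.04×10⁻⁶) = 340.1 K.
T = 25.1 + 340.1 = 365.2 °C.

365 °C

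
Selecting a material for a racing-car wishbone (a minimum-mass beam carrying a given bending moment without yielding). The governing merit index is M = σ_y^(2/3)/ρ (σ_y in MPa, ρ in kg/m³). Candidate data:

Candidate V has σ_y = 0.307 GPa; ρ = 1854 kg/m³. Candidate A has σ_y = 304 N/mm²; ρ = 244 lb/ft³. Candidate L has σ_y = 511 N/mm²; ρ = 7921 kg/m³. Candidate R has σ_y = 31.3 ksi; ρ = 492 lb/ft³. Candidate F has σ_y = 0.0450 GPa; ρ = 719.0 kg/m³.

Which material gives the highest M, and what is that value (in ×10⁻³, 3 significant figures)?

Putting every candidate on a common basis:
  candidate V: σ_y = 307.0 MPa, ρ = 1854 kg/m³
  candidate A: σ_y = 304.0 MPa, ρ = 3909 kg/m³
  candidate L: σ_y = 511.0 MPa, ρ = 7921 kg/m³
  candidate R: σ_y = 215.8 MPa, ρ = 7881 kg/m³
  candidate F: σ_y = 45.00 MPa, ρ = 719.0 kg/m³
  candidate V: M = 24.5×10⁻³
  candidate F: M = 17.6×10⁻³
  candidate A: M = 11.6×10⁻³
  candidate L: M = 8.07×10⁻³
  candidate R: M = 4.57×10⁻³
Highest index: candidate V.

candidate V, M = 24.5×10⁻³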